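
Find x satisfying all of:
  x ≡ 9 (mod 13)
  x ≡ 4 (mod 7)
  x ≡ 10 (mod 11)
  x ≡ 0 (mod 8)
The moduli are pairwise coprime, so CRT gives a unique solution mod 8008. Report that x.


Product of moduli M = 13 · 7 · 11 · 8 = 8008.
Merge one congruence at a time:
  Start: x ≡ 9 (mod 13).
  Combine with x ≡ 4 (mod 7); new modulus lcm = 91.
    Write x = 9 + 13·t and substitute into x ≡ 4 (mod 7): 13·t ≡ 4 − 9 = -5 (mod 7).
    Reduce coefficients mod 7: 6·t ≡ 2 (mod 7).
    The inverse of 6 mod 7 is 6 (since 6·6 = 36 = 5·7 + 1), so t ≡ 6·2 = 12 ≡ 5 (mod 7).
    Then x = 9 + 13·5 = 74, valid modulo lcm(13, 7) = 91: x ≡ 74 (mod 91).
  Combine with x ≡ 10 (mod 11); new modulus lcm = 1001.
    Write x = 74 + 91·t and substitute into x ≡ 10 (mod 11): 91·t ≡ 10 − 74 = -64 (mod 11).
    Reduce coefficients mod 11: 3·t ≡ 2 (mod 11).
    The inverse of 3 mod 11 is 4 (since 3·4 = 12 = 1·11 + 1), so t ≡ 4·2 = 8 ≡ 8 (mod 11).
    Then x = 74 + 91·8 = 802, valid modulo lcm(91, 11) = 1001: x ≡ 802 (mod 1001).
  Combine with x ≡ 0 (mod 8); new modulus lcm = 8008.
    Write x = 802 + 1001·t and substitute into x ≡ 0 (mod 8): 1001·t ≡ 0 − 802 = -802 (mod 8).
    Reduce coefficients mod 8: 1·t ≡ 6 (mod 8).
    So t ≡ 6 (mod 8).
    Then x = 802 + 1001·6 = 6808, valid modulo lcm(1001, 8) = 8008: x ≡ 6808 (mod 8008).
Verify against each original: 6808 mod 13 = 9, 6808 mod 7 = 4, 6808 mod 11 = 10, 6808 mod 8 = 0.

x ≡ 6808 (mod 8008).


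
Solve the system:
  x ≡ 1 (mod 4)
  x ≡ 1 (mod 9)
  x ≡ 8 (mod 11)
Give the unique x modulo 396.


Moduli 4, 9, 11 are pairwise coprime; by CRT there is a unique solution modulo M = 4 · 9 · 11 = 396.
Solve pairwise, accumulating the modulus:
  Start with x ≡ 1 (mod 4).
  Combine with x ≡ 1 (mod 9): since gcd(4, 9) = 1, we get a unique residue mod 36.
    Write x = 1 + 4·t and substitute into x ≡ 1 (mod 9): 4·t ≡ 1 − 1 = 0 (mod 9).
    The inverse of 4 mod 9 is 7 (since 4·7 = 28 = 3·9 + 1), so t ≡ 7·0 = 0 ≡ 0 (mod 9).
    Then x = 1 + 4·0 = 1, valid modulo lcm(4, 9) = 36: x ≡ 1 (mod 36).
  Combine with x ≡ 8 (mod 11): since gcd(36, 11) = 1, we get a unique residue mod 396.
    Write x = 1 + 36·t and substitute into x ≡ 8 (mod 11): 36·t ≡ 8 − 1 = 7 (mod 11).
    Reduce coefficients mod 11: 3·t ≡ 7 (mod 11).
    The inverse of 3 mod 11 is 4 (since 3·4 = 12 = 1·11 + 1), so t ≡ 4·7 = 28 ≡ 6 (mod 11).
    Then x = 1 + 36·6 = 217, valid modulo lcm(36, 11) = 396: x ≡ 217 (mod 396).
Verify: 217 mod 4 = 1 ✓, 217 mod 9 = 1 ✓, 217 mod 11 = 8 ✓.

x ≡ 217 (mod 396).


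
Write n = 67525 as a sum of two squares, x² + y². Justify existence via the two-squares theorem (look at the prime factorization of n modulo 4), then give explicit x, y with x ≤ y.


Step 1: Factor n = 67525 = 5^2 · 37 · 73.
Step 2: Check the mod-4 condition on each prime factor: 5 ≡ 1 (mod 4), exponent 2; 37 ≡ 1 (mod 4), exponent 1; 73 ≡ 1 (mod 4), exponent 1.
All primes ≡ 3 (mod 4) appear to even exponent (or don't appear), so by the two-squares theorem n IS expressible as a sum of two squares.
Step 3: Build a representation. Group n = k² · m with k = 5 and m = 37 · 73 = 2701 (a product of primes ≡ 1 (mod 4)); a representation of m scales to one of n via (k·x)² + (k·y)² = k²(x² + y²). Each prime p ≡ 1 (mod 4) is itself a sum of two squares; find a² by testing p − a² for a perfect square:
  37: 37 − 1² = 36 = 6² ⇒ 37 = 1² + 6².
  73: 73 − 1² = 72, 73 − 2² = 69, 73 − 3² = 64 = 8² ⇒ 73 = 3² + 8².
  Combine using the Brahmagupta–Fibonacci identity (a² + b²)(c² + d²) = (ac − bd)² + (ad + bc)² = (ac + bd)² + (ad − bc)²:
  37 · 73 = 2701: from (1² + 6²)(3² + 8²), take (1·3 − 6·8, 1·8 + 6·3) = (3 − 48, 8 + 18) = (-45, 26); dropping signs (only squares matter) gives (45, 26); check 45² + 26² = 2025 + 676 = 2701 ✓.
  Scale by k = 5: (5·45, 5·26) = (225, 130).
Step 4: Order so x ≤ y and verify: 130² + 225² = 16900 + 50625 = 67525 = n. ✓

n = 67525 = 130² + 225² (one valid representation with x ≤ y).


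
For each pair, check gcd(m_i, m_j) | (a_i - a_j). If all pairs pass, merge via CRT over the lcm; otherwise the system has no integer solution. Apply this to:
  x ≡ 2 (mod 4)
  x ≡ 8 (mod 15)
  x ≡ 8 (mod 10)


Moduli 4, 15, 10 are not pairwise coprime, so CRT works modulo lcm(m_i) when all pairwise compatibility conditions hold.
Pairwise compatibility: gcd(m_i, m_j) must divide a_i - a_j for every pair.
Merge one congruence at a time:
  Start: x ≡ 2 (mod 4).
  Combine with x ≡ 8 (mod 15): gcd(4, 15) = 1; 8 - 2 = 6, which IS divisible by 1, so compatible.
    Write x = 2 + 4·t and substitute into x ≡ 8 (mod 15): 4·t ≡ 8 − 2 = 6 (mod 15).
    The inverse of 4 mod 15 is 4 (since 4·4 = 16 = 1·15 + 1), so t ≡ 4·6 = 24 ≡ 9 (mod 15).
    Then x = 2 + 4·9 = 38, valid modulo lcm(4, 15) = 60: x ≡ 38 (mod 60).
  Combine with x ≡ 8 (mod 10): gcd(60, 10) = 10; 8 - 38 = -30, which IS divisible by 10, so compatible.
    Write x = 38 + 60·t and substitute into x ≡ 8 (mod 10): 60·t ≡ 8 − 38 = -30 (mod 10).
    Divide the congruence (and modulus) by g = 10: 6·t ≡ -3 (mod 1).
    Modulo 1 every t works; take t = 0.
    Then x = 38 + 60·0 = 38, valid modulo lcm(60, 10) = 60: x ≡ 38 (mod 60).
Verify: 38 mod 4 = 2, 38 mod 15 = 8, 38 mod 10 = 8.

x ≡ 38 (mod 60).


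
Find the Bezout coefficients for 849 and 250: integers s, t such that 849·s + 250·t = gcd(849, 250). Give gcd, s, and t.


Euclidean algorithm on (849, 250) — divide until remainder is 0:
  849 = 3 · 250 + 99
  250 = 2 · 99 + 52
  99 = 1 · 52 + 47
  52 = 1 · 47 + 5
  47 = 9 · 5 + 2
  5 = 2 · 2 + 1
  2 = 2 · 1 + 0
gcd(849, 250) = 1.
Track Bezout coefficients alongside the remainders: start with r₀ = 849 = a·1 + b·0 (s = 1, t = 0) and r₁ = 250 = a·0 + b·1 (s = 0, t = 1); each new remainder r_{k+1} = r_{k-1} − q_k·r_k inherits s_{k+1} = s_{k-1} − q_k·s_k, t_{k+1} = t_{k-1} − q_k·t_k, so r_k = a·s_k + b·t_k at every step:
  q = 3: r = 99, s = 1 − 3·0 = 1, t = 0 − 3·1 = -3  (check: 849·1 + 250·(-3) = 99)
  q = 2: r = 52, s = 0 − 2·1 = -2, t = 1 − 2·(-3) = 7  (check: 849·(-2) + 250·7 = 52)
  q = 1: r = 47, s = 1 − 1·(-2) = 3, t = -3 − 1·7 = -10  (check: 849·3 + 250·(-10) = 47)
  q = 1: r = 5, s = -2 − 1·3 = -5, t = 7 − 1·(-10) = 17  (check: 849·(-5) + 250·17 = 5)
  q = 9: r = 2, s = 3 − 9·(-5) = 48, t = -10 − 9·17 = -163  (check: 849·48 + 250·(-163) = 2)
  q = 2: r = 1, s = -5 − 2·48 = -101, t = 17 − 2·(-163) = 343  (check: 849·(-101) + 250·343 = 1)
The row with r = 1 (the gcd) gives the Bezout coefficients s = -101, t = 343.
Result: 849 · (-101) + 250 · (343) = 1.

gcd(849, 250) = 1; s = -101, t = 343 (check: 849·(-101) + 250·343 = 1).


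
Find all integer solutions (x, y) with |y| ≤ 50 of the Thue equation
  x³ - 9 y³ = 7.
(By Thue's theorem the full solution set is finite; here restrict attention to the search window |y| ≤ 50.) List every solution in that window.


The equation is x³ - 9y³ = 7. For fixed y, x³ = 9·y³ + 7, so a solution requires the RHS to be a perfect cube.
Strategy: iterate y from -50 to 50, compute RHS = 9·y³ + 7, and check whether it is a (positive or negative) perfect cube.
Check small values of y:
  y = 0: RHS = 7 is not a perfect cube.
  y = 1: RHS = 16 is not a perfect cube.
  y = -1: RHS = -2 is not a perfect cube.
  y = 2: RHS = 79 is not a perfect cube.
  y = -2: RHS = -65 is not a perfect cube.
  y = 3: RHS = 250 is not a perfect cube.
  y = -3: RHS = -236 is not a perfect cube.
Continuing the search up to |y| = 50 finds no solutions either.
No (x, y) in the scanned range satisfies the equation.

No integer solutions with |y| ≤ 50.


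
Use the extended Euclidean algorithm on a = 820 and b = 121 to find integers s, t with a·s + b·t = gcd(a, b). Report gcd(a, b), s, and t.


Euclidean algorithm on (820, 121) — divide until remainder is 0:
  820 = 6 · 121 + 94
  121 = 1 · 94 + 27
  94 = 3 · 27 + 13
  27 = 2 · 13 + 1
  13 = 13 · 1 + 0
gcd(820, 121) = 1.
Track Bezout coefficients alongside the remainders: start with r₀ = 820 = a·1 + b·0 (s = 1, t = 0) and r₁ = 121 = a·0 + b·1 (s = 0, t = 1); each new remainder r_{k+1} = r_{k-1} − q_k·r_k inherits s_{k+1} = s_{k-1} − q_k·s_k, t_{k+1} = t_{k-1} − q_k·t_k, so r_k = a·s_k + b·t_k at every step:
  q = 6: r = 94, s = 1 − 6·0 = 1, t = 0 − 6·1 = -6  (check: 820·1 + 121·(-6) = 94)
  q = 1: r = 27, s = 0 − 1·1 = -1, t = 1 − 1·(-6) = 7  (check: 820·(-1) + 121·7 = 27)
  q = 3: r = 13, s = 1 − 3·(-1) = 4, t = -6 − 3·7 = -27  (check: 820·4 + 121·(-27) = 13)
  q = 2: r = 1, s = -1 − 2·4 = -9, t = 7 − 2·(-27) = 61  (check: 820·(-9) + 121·61 = 1)
The row with r = 1 (the gcd) gives the Bezout coefficients s = -9, t = 61.
Result: 820 · (-9) + 121 · (61) = 1.

gcd(820, 121) = 1; s = -9, t = 61 (check: 820·(-9) + 121·61 = 1).


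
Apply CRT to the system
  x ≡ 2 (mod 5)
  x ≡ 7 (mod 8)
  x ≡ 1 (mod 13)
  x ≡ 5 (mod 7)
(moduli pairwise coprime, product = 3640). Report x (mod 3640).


Product of moduli M = 5 · 8 · 13 · 7 = 3640.
Merge one congruence at a time:
  Start: x ≡ 2 (mod 5).
  Combine with x ≡ 7 (mod 8); new modulus lcm = 40.
    Write x = 2 + 5·t and substitute into x ≡ 7 (mod 8): 5·t ≡ 7 − 2 = 5 (mod 8).
    The inverse of 5 mod 8 is 5 (since 5·5 = 25 = 3·8 + 1), so t ≡ 5·5 = 25 ≡ 1 (mod 8).
    Then x = 2 + 5·1 = 7, valid modulo lcm(5, 8) = 40: x ≡ 7 (mod 40).
  Combine with x ≡ 1 (mod 13); new modulus lcm = 520.
    Write x = 7 + 40·t and substitute into x ≡ 1 (mod 13): 40·t ≡ 1 − 7 = -6 (mod 13).
    Reduce coefficients mod 13: 1·t ≡ 7 (mod 13).
    So t ≡ 7 (mod 13).
    Then x = 7 + 40·7 = 287, valid modulo lcm(40, 13) = 520: x ≡ 287 (mod 520).
  Combine with x ≡ 5 (mod 7); new modulus lcm = 3640.
    Write x = 287 + 520·t and substitute into x ≡ 5 (mod 7): 520·t ≡ 5 − 287 = -282 (mod 7).
    Reduce coefficients mod 7: 2·t ≡ 5 (mod 7).
    The inverse of 2 mod 7 is 4 (since 2·4 = 8 = 1·7 + 1), so t ≡ 4·5 = 20 ≡ 6 (mod 7).
    Then x = 287 + 520·6 = 3407, valid modulo lcm(520, 7) = 3640: x ≡ 3407 (mod 3640).
Verify against each original: 3407 mod 5 = 2, 3407 mod 8 = 7, 3407 mod 13 = 1, 3407 mod 7 = 5.

x ≡ 3407 (mod 3640).


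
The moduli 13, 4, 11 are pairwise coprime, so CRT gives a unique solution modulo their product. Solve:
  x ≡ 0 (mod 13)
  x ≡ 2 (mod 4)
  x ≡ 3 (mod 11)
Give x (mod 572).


Moduli 13, 4, 11 are pairwise coprime; by CRT there is a unique solution modulo M = 13 · 4 · 11 = 572.
Solve pairwise, accumulating the modulus:
  Start with x ≡ 0 (mod 13).
  Combine with x ≡ 2 (mod 4): since gcd(13, 4) = 1, we get a unique residue mod 52.
    Write x = 0 + 13·t and substitute into x ≡ 2 (mod 4): 13·t ≡ 2 − 0 = 2 (mod 4).
    Reduce coefficients mod 4: 1·t ≡ 2 (mod 4).
    So t ≡ 2 (mod 4).
    Then x = 0 + 13·2 = 26, valid modulo lcm(13, 4) = 52: x ≡ 26 (mod 52).
  Combine with x ≡ 3 (mod 11): since gcd(52, 11) = 1, we get a unique residue mod 572.
    Write x = 26 + 52·t and substitute into x ≡ 3 (mod 11): 52·t ≡ 3 − 26 = -23 (mod 11).
    Reduce coefficients mod 11: 8·t ≡ 10 (mod 11).
    The inverse of 8 mod 11 is 7 (since 8·7 = 56 = 5·11 + 1), so t ≡ 7·10 = 70 ≡ 4 (mod 11).
    Then x = 26 + 52·4 = 234, valid modulo lcm(52, 11) = 572: x ≡ 234 (mod 572).
Verify: 234 mod 13 = 0 ✓, 234 mod 4 = 2 ✓, 234 mod 11 = 3 ✓.

x ≡ 234 (mod 572).


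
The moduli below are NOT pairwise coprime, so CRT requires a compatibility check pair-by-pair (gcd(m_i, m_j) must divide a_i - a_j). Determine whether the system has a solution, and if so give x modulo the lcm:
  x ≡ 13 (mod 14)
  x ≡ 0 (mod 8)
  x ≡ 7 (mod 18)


Moduli 14, 8, 18 are not pairwise coprime, so CRT works modulo lcm(m_i) when all pairwise compatibility conditions hold.
Pairwise compatibility: gcd(m_i, m_j) must divide a_i - a_j for every pair.
Merge one congruence at a time:
  Start: x ≡ 13 (mod 14).
  Combine with x ≡ 0 (mod 8): gcd(14, 8) = 2, and 0 - 13 = -13 is NOT divisible by 2.
    ⇒ system is inconsistent (no integer solution).

No solution (the system is inconsistent).


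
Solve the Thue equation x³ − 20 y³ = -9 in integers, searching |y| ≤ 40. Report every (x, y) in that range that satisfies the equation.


The equation is x³ - 20y³ = -9. For fixed y, x³ = 20·y³ − 9, so a solution requires the RHS to be a perfect cube.
Strategy: iterate y from -40 to 40, compute RHS = 20·y³ − 9, and check whether it is a (positive or negative) perfect cube.
Check small values of y:
  y = 0: RHS = -9 is not a perfect cube.
  y = 1: RHS = 11 is not a perfect cube.
  y = -1: RHS = -29 is not a perfect cube.
  y = 2: RHS = 151 is not a perfect cube.
  y = -2: RHS = -169 is not a perfect cube.
  y = 3: RHS = 531 is not a perfect cube.
  y = -3: RHS = -549 is not a perfect cube.
Continuing the search up to |y| = 40 finds no solutions either.
No (x, y) in the scanned range satisfies the equation.

No integer solutions with |y| ≤ 40.


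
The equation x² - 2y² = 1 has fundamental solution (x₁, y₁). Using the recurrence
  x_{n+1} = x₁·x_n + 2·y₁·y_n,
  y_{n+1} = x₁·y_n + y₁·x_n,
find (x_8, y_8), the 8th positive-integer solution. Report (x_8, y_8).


Step 1: Find the fundamental solution (x₁, y₁) of x² - 2y² = 1.
  Expand √2 as a continued fraction. a₀ = ⌊√2⌋ = 1; iterate m_{k+1} = d_k·a_k − m_k, d_{k+1} = (2 − m_{k+1}²)/d_k, a_{k+1} = ⌊(a₀ + m_{k+1})/d_{k+1}⌋ (starting m₀ = 0, d₀ = 1), with convergents p_k = a_k·p_{k-1} + p_{k-2}, q_k = a_k·q_{k-1} + q_{k-2} (p₋₁ = 1, q₋₁ = 0):
  k = 0: a₀ = 1; p₀/q₀ = 1/1; p₀² − 2·q₀² = 1 − 2 = -1.
  k = 1: m = 1, d = 1, a = ⌊(1 + 1)/1⌋ = 2; p/q = (2·1 + 1)/(2·1 + 0) = 3/2; p² − 2·q² = 9 − 8 = 1.
  The first convergent with p² − 2·q² = 1 gives the fundamental solution (x₁, y₁) = (3, 2).
Step 2: Apply the recurrence (x_{n+1}, y_{n+1}) = (x₁x_n + 2y₁y_n, x₁y_n + y₁x_n) repeatedly.
  From (x_1, y_1) = (3, 2): x_2 = 3·3 + 2·2·2 = 17; y_2 = 3·2 + 2·3 = 12.
  From (x_2, y_2) = (17, 12): x_3 = 3·17 + 2·2·12 = 99; y_3 = 3·12 + 2·17 = 70.
  From (x_3, y_3) = (99, 70): x_4 = 3·99 + 2·2·70 = 577; y_4 = 3·70 + 2·99 = 408.
  From (x_4, y_4) = (577, 408): x_5 = 3·577 + 2·2·408 = 3363; y_5 = 3·408 + 2·577 = 2378.
  From (x_5, y_5) = (3363, 2378): x_6 = 3·3363 + 2·2·2378 = 19601; y_6 = 3·2378 + 2·3363 = 13860.
  From (x_6, y_6) = (19601, 13860): x_7 = 3·19601 + 2·2·13860 = 114243; y_7 = 3·13860 + 2·19601 = 80782.
  From (x_7, y_7) = (114243, 80782): x_8 = 3·114243 + 2·2·80782 = 665857; y_8 = 3·80782 + 2·114243 = 470832.
Step 3: Verify x_8² - 2·y_8² = 443365544449 - 443365544448 = 1 (should be 1). ✓

(x_1, y_1) = (3, 2); (x_8, y_8) = (665857, 470832).


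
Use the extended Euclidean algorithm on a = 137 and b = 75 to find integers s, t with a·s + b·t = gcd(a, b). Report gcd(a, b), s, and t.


Euclidean algorithm on (137, 75) — divide until remainder is 0:
  137 = 1 · 75 + 62
  75 = 1 · 62 + 13
  62 = 4 · 13 + 10
  13 = 1 · 10 + 3
  10 = 3 · 3 + 1
  3 = 3 · 1 + 0
gcd(137, 75) = 1.
Track Bezout coefficients alongside the remainders: start with r₀ = 137 = a·1 + b·0 (s = 1, t = 0) and r₁ = 75 = a·0 + b·1 (s = 0, t = 1); each new remainder r_{k+1} = r_{k-1} − q_k·r_k inherits s_{k+1} = s_{k-1} − q_k·s_k, t_{k+1} = t_{k-1} − q_k·t_k, so r_k = a·s_k + b·t_k at every step:
  q = 1: r = 62, s = 1 − 1·0 = 1, t = 0 − 1·1 = -1  (check: 137·1 + 75·(-1) = 62)
  q = 1: r = 13, s = 0 − 1·1 = -1, t = 1 − 1·(-1) = 2  (check: 137·(-1) + 75·2 = 13)
  q = 4: r = 10, s = 1 − 4·(-1) = 5, t = -1 − 4·2 = -9  (check: 137·5 + 75·(-9) = 10)
  q = 1: r = 3, s = -1 − 1·5 = -6, t = 2 − 1·(-9) = 11  (check: 137·(-6) + 75·11 = 3)
  q = 3: r = 1, s = 5 − 3·(-6) = 23, t = -9 − 3·11 = -42  (check: 137·23 + 75·(-42) = 1)
The row with r = 1 (the gcd) gives the Bezout coefficients s = 23, t = -42.
Result: 137 · (23) + 75 · (-42) = 1.

gcd(137, 75) = 1; s = 23, t = -42 (check: 137·23 + 75·(-42) = 1).


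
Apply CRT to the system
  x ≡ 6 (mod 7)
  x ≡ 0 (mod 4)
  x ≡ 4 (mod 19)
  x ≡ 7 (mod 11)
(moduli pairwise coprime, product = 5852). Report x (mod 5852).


Product of moduli M = 7 · 4 · 19 · 11 = 5852.
Merge one congruence at a time:
  Start: x ≡ 6 (mod 7).
  Combine with x ≡ 0 (mod 4); new modulus lcm = 28.
    Write x = 6 + 7·t and substitute into x ≡ 0 (mod 4): 7·t ≡ 0 − 6 = -6 (mod 4).
    Reduce coefficients mod 4: 3·t ≡ 2 (mod 4).
    The inverse of 3 mod 4 is 3 (since 3·3 = 9 = 2·4 + 1), so t ≡ 3·2 = 6 ≡ 2 (mod 4).
    Then x = 6 + 7·2 = 20, valid modulo lcm(7, 4) = 28: x ≡ 20 (mod 28).
  Combine with x ≡ 4 (mod 19); new modulus lcm = 532.
    Write x = 20 + 28·t and substitute into x ≡ 4 (mod 19): 28·t ≡ 4 − 20 = -16 (mod 19).
    Reduce coefficients mod 19: 9·t ≡ 3 (mod 19).
    The inverse of 9 mod 19 is 17 (since 9·17 = 153 = 8·19 + 1), so t ≡ 17·3 = 51 ≡ 13 (mod 19).
    Then x = 20 + 28·13 = 384, valid modulo lcm(28, 19) = 532: x ≡ 384 (mod 532).
  Combine with x ≡ 7 (mod 11); new modulus lcm = 5852.
    Write x = 384 + 532·t and substitute into x ≡ 7 (mod 11): 532·t ≡ 7 − 384 = -377 (mod 11).
    Reduce coefficients mod 11: 4·t ≡ 8 (mod 11).
    The inverse of 4 mod 11 is 3 (since 4·3 = 12 = 1·11 + 1), so t ≡ 3·8 = 24 ≡ 2 (mod 11).
    Then x = 384 + 532·2 = 1448, valid modulo lcm(532, 11) = 5852: x ≡ 1448 (mod 5852).
Verify against each original: 1448 mod 7 = 6, 1448 mod 4 = 0, 1448 mod 19 = 4, 1448 mod 11 = 7.

x ≡ 1448 (mod 5852).


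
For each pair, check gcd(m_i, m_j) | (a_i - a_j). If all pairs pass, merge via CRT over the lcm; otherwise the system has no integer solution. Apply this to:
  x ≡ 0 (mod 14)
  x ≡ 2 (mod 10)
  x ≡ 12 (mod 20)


Moduli 14, 10, 20 are not pairwise coprime, so CRT works modulo lcm(m_i) when all pairwise compatibility conditions hold.
Pairwise compatibility: gcd(m_i, m_j) must divide a_i - a_j for every pair.
Merge one congruence at a time:
  Start: x ≡ 0 (mod 14).
  Combine with x ≡ 2 (mod 10): gcd(14, 10) = 2; 2 - 0 = 2, which IS divisible by 2, so compatible.
    Write x = 0 + 14·t and substitute into x ≡ 2 (mod 10): 14·t ≡ 2 − 0 = 2 (mod 10).
    Divide the congruence (and modulus) by g = 2: 7·t ≡ 1 (mod 5).
    Reduce coefficients mod 5: 2·t ≡ 1 (mod 5).
    The inverse of 2 mod 5 is 3 (since 2·3 = 6 = 1·5 + 1), so t ≡ 3·1 = 3 ≡ 3 (mod 5).
    Then x = 0 + 14·3 = 42, valid modulo lcm(14, 10) = 70: x ≡ 42 (mod 70).
  Combine with x ≡ 12 (mod 20): gcd(70, 20) = 10; 12 - 42 = -30, which IS divisible by 10, so compatible.
    Write x = 42 + 70·t and substitute into x ≡ 12 (mod 20): 70·t ≡ 12 − 42 = -30 (mod 20).
    Divide the congruence (and modulus) by g = 10: 7·t ≡ -3 (mod 2).
    Reduce coefficients mod 2: 1·t ≡ 1 (mod 2).
    So t ≡ 1 (mod 2).
    Then x = 42 + 70·1 = 112, valid modulo lcm(70, 20) = 140: x ≡ 112 (mod 140).
Verify: 112 mod 14 = 0, 112 mod 10 = 2, 112 mod 20 = 12.

x ≡ 112 (mod 140).


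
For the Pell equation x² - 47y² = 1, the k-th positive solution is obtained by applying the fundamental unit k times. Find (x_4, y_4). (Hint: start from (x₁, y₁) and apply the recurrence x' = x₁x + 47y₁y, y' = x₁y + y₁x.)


Step 1: Find the fundamental solution (x₁, y₁) of x² - 47y² = 1.
  Expand √47 as a continued fraction. a₀ = ⌊√47⌋ = 6; iterate m_{k+1} = d_k·a_k − m_k, d_{k+1} = (47 − m_{k+1}²)/d_k, a_{k+1} = ⌊(a₀ + m_{k+1})/d_{k+1}⌋ (starting m₀ = 0, d₀ = 1), with convergents p_k = a_k·p_{k-1} + p_{k-2}, q_k = a_k·q_{k-1} + q_{k-2} (p₋₁ = 1, q₋₁ = 0):
  k = 0: a₀ = 6; p₀/q₀ = 6/1; p₀² − 47·q₀² = 36 − 47 = -11.
  k = 1: m = 6, d = 11, a = ⌊(6 + 6)/11⌋ = 1; p/q = (1·6 + 1)/(1·1 + 0) = 7/1; p² − 47·q² = 49 − 47 = 2.
  k = 2: m = 5, d = 2, a = ⌊(6 + 5)/2⌋ = 5; p/q = (5·7 + 6)/(5·1 + 1) = 41/6; p² − 47·q² = 1681 − 1692 = -11.
  k = 3: m = 5, d = 11, a = ⌊(6 + 5)/11⌋ = 1; p/q = (1·41 + 7)/(1·6 + 1) = 48/7; p² − 47·q² = 2304 − 2303 = 1.
  The first convergent with p² − 47·q² = 1 gives the fundamental solution (x₁, y₁) = (48, 7).
Step 2: Apply the recurrence (x_{n+1}, y_{n+1}) = (x₁x_n + 47y₁y_n, x₁y_n + y₁x_n) repeatedly.
  From (x_1, y_1) = (48, 7): x_2 = 48·48 + 47·7·7 = 4607; y_2 = 48·7 + 7·48 = 672.
  From (x_2, y_2) = (4607, 672): x_3 = 48·4607 + 47·7·672 = 442224; y_3 = 48·672 + 7·4607 = 64505.
  From (x_3, y_3) = (442224, 64505): x_4 = 48·442224 + 47·7·64505 = 42448897; y_4 = 48·64505 + 7·442224 = 6191808.
Step 3: Verify x_4² - 47·y_4² = 1801908856516609 - 1801908856516608 = 1 (should be 1). ✓

(x_1, y_1) = (48, 7); (x_4, y_4) = (42448897, 6191808).


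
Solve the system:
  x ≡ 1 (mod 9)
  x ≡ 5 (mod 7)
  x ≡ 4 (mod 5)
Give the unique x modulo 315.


Moduli 9, 7, 5 are pairwise coprime; by CRT there is a unique solution modulo M = 9 · 7 · 5 = 315.
Solve pairwise, accumulating the modulus:
  Start with x ≡ 1 (mod 9).
  Combine with x ≡ 5 (mod 7): since gcd(9, 7) = 1, we get a unique residue mod 63.
    Write x = 1 + 9·t and substitute into x ≡ 5 (mod 7): 9·t ≡ 5 − 1 = 4 (mod 7).
    Reduce coefficients mod 7: 2·t ≡ 4 (mod 7).
    The inverse of 2 mod 7 is 4 (since 2·4 = 8 = 1·7 + 1), so t ≡ 4·4 = 16 ≡ 2 (mod 7).
    Then x = 1 + 9·2 = 19, valid modulo lcm(9, 7) = 63: x ≡ 19 (mod 63).
  Combine with x ≡ 4 (mod 5): since gcd(63, 5) = 1, we get a unique residue mod 315.
    Write x = 19 + 63·t and substitute into x ≡ 4 (mod 5): 63·t ≡ 4 − 19 = -15 (mod 5).
    Reduce coefficients mod 5: 3·t ≡ 0 (mod 5).
    The inverse of 3 mod 5 is 2 (since 3·2 = 6 = 1·5 + 1), so t ≡ 2·0 = 0 ≡ 0 (mod 5).
    Then x = 19 + 63·0 = 19, valid modulo lcm(63, 5) = 315: x ≡ 19 (mod 315).
Verify: 19 mod 9 = 1 ✓, 19 mod 7 = 5 ✓, 19 mod 5 = 4 ✓.

x ≡ 19 (mod 315).


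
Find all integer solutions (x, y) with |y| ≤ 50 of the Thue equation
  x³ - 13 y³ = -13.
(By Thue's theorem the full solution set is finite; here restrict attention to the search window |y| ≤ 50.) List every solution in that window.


The equation is x³ - 13y³ = -13. For fixed y, x³ = 13·y³ − 13, so a solution requires the RHS to be a perfect cube.
Strategy: iterate y from -50 to 50, compute RHS = 13·y³ − 13, and check whether it is a (positive or negative) perfect cube.
Check small values of y:
  y = 0: RHS = -13 is not a perfect cube.
  y = 1: RHS = 0 = (0)³ ⇒ x = 0 works.
  y = -1: RHS = -26 is not a perfect cube.
  y = 2: RHS = 91 is not a perfect cube.
  y = -2: RHS = -117 is not a perfect cube.
  y = 3: RHS = 338 is not a perfect cube.
  y = -3: RHS = -364 is not a perfect cube.
Continuing the search up to |y| = 50 finds no further solutions beyond those listed.
Collected solutions: (0, 1).

Solutions (with |y| ≤ 50): (0, 1).


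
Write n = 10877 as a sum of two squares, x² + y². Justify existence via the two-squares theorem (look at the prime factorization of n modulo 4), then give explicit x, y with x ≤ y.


Step 1: Factor n = 10877 = 73 · 149.
Step 2: Check the mod-4 condition on each prime factor: 73 ≡ 1 (mod 4), exponent 1; 149 ≡ 1 (mod 4), exponent 1.
All primes ≡ 3 (mod 4) appear to even exponent (or don't appear), so by the two-squares theorem n IS expressible as a sum of two squares.
Step 3: Build a representation. Here n = 73 · 149 is a product of primes ≡ 1 (mod 4). Each prime p ≡ 1 (mod 4) is itself a sum of two squares; find a² by testing p − a² for a perfect square:
  73: 73 − 1² = 72, 73 − 2² = 69, 73 − 3² = 64 = 8² ⇒ 73 = 3² + 8².
  149: 149 − 1² = 148, 149 − 2² = 145, 149 − 3² = 140, 149 − 4² = 133, 149 − 5² = 124, 149 − 6² = 113, 149 − 7² = 100 = 10² ⇒ 149 = 7² + 10².
  Combine using the Brahmagupta–Fibonacci identity (a² + b²)(c² + d²) = (ac − bd)² + (ad + bc)² = (ac + bd)² + (ad − bc)²:
  73 · 149 = 10877: from (3² + 8²)(7² + 10²), take (3·7 − 8·10, 3·10 + 8·7) = (21 − 80, 30 + 56) = (-59, 86); dropping signs (only squares matter) gives (59, 86); check 59² + 86² = 3481 + 7396 = 10877 ✓.
Step 4: Order so x ≤ y and verify: 59² + 86² = 3481 + 7396 = 10877 = n. ✓

n = 10877 = 59² + 86² (one valid representation with x ≤ y).


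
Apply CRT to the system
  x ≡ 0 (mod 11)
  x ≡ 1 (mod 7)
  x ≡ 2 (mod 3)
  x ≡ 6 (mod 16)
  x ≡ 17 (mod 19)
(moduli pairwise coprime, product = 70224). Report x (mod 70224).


Product of moduli M = 11 · 7 · 3 · 16 · 19 = 70224.
Merge one congruence at a time:
  Start: x ≡ 0 (mod 11).
  Combine with x ≡ 1 (mod 7); new modulus lcm = 77.
    Write x = 0 + 11·t and substitute into x ≡ 1 (mod 7): 11·t ≡ 1 − 0 = 1 (mod 7).
    Reduce coefficients mod 7: 4·t ≡ 1 (mod 7).
    The inverse of 4 mod 7 is 2 (since 4·2 = 8 = 1·7 + 1), so t ≡ 2·1 = 2 ≡ 2 (mod 7).
    Then x = 0 + 11·2 = 22, valid modulo lcm(11, 7) = 77: x ≡ 22 (mod 77).
  Combine with x ≡ 2 (mod 3); new modulus lcm = 231.
    Write x = 22 + 77·t and substitute into x ≡ 2 (mod 3): 77·t ≡ 2 − 22 = -20 (mod 3).
    Reduce coefficients mod 3: 2·t ≡ 1 (mod 3).
    The inverse of 2 mod 3 is 2 (since 2·2 = 4 = 1·3 + 1), so t ≡ 2·1 = 2 ≡ 2 (mod 3).
    Then x = 22 + 77·2 = 176, valid modulo lcm(77, 3) = 231: x ≡ 176 (mod 231).
  Combine with x ≡ 6 (mod 16); new modulus lcm = 3696.
    Write x = 176 + 231·t and substitute into x ≡ 6 (mod 16): 231·t ≡ 6 − 176 = -170 (mod 16).
    Reduce coefficients mod 16: 7·t ≡ 6 (mod 16).
    The inverse of 7 mod 16 is 7 (since 7·7 = 49 = 3·16 + 1), so t ≡ 7·6 = 42 ≡ 10 (mod 16).
    Then x = 176 + 231·10 = 2486, valid modulo lcm(231, 16) = 3696: x ≡ 2486 (mod 3696).
  Combine with x ≡ 17 (mod 19); new modulus lcm = 70224.
    Write x = 2486 + 3696·t and substitute into x ≡ 17 (mod 19): 3696·t ≡ 17 − 2486 = -2469 (mod 19).
    Reduce coefficients mod 19: 10·t ≡ 1 (mod 19).
    The inverse of 10 mod 19 is 2 (since 10·2 = 20 = 1·19 + 1), so t ≡ 2·1 = 2 ≡ 2 (mod 19).
    Then x = 2486 + 3696·2 = 9878, valid modulo lcm(3696, 19) = 70224: x ≡ 9878 (mod 70224).
Verify against each original: 9878 mod 11 = 0, 9878 mod 7 = 1, 9878 mod 3 = 2, 9878 mod 16 = 6, 9878 mod 19 = 17.

x ≡ 9878 (mod 70224).


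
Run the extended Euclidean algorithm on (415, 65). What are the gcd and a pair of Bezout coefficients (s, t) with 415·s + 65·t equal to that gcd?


Euclidean algorithm on (415, 65) — divide until remainder is 0:
  415 = 6 · 65 + 25
  65 = 2 · 25 + 15
  25 = 1 · 15 + 10
  15 = 1 · 10 + 5
  10 = 2 · 5 + 0
gcd(415, 65) = 5.
Track Bezout coefficients alongside the remainders: start with r₀ = 415 = a·1 + b·0 (s = 1, t = 0) and r₁ = 65 = a·0 + b·1 (s = 0, t = 1); each new remainder r_{k+1} = r_{k-1} − q_k·r_k inherits s_{k+1} = s_{k-1} − q_k·s_k, t_{k+1} = t_{k-1} − q_k·t_k, so r_k = a·s_k + b·t_k at every step:
  q = 6: r = 25, s = 1 − 6·0 = 1, t = 0 − 6·1 = -6  (check: 415·1 + 65·(-6) = 25)
  q = 2: r = 15, s = 0 − 2·1 = -2, t = 1 − 2·(-6) = 13  (check: 415·(-2) + 65·13 = 15)
  q = 1: r = 10, s = 1 − 1·(-2) = 3, t = -6 − 1·13 = -19  (check: 415·3 + 65·(-19) = 10)
  q = 1: r = 5, s = -2 − 1·3 = -5, t = 13 − 1·(-19) = 32  (check: 415·(-5) + 65·32 = 5)
The row with r = 5 (the gcd) gives the Bezout coefficients s = -5, t = 32.
Result: 415 · (-5) + 65 · (32) = 5.

gcd(415, 65) = 5; s = -5, t = 32 (check: 415·(-5) + 65·32 = 5).


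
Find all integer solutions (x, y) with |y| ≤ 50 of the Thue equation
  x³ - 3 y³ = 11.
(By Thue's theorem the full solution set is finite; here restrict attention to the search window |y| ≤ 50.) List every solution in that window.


The equation is x³ - 3y³ = 11. For fixed y, x³ = 3·y³ + 11, so a solution requires the RHS to be a perfect cube.
Strategy: iterate y from -50 to 50, compute RHS = 3·y³ + 11, and check whether it is a (positive or negative) perfect cube.
Check small values of y:
  y = 0: RHS = 11 is not a perfect cube.
  y = 1: RHS = 14 is not a perfect cube.
  y = -1: RHS = 8 = (2)³ ⇒ x = 2 works.
  y = 2: RHS = 35 is not a perfect cube.
  y = -2: RHS = -13 is not a perfect cube.
  y = 3: RHS = 92 is not a perfect cube.
  y = -3: RHS = -70 is not a perfect cube.
Continuing the search up to |y| = 50 finds no further solutions beyond those listed.
Collected solutions: (2, -1).

Solutions (with |y| ≤ 50): (2, -1).


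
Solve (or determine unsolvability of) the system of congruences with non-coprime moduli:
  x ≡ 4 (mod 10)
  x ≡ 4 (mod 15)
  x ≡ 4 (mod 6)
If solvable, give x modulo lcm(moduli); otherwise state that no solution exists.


Moduli 10, 15, 6 are not pairwise coprime, so CRT works modulo lcm(m_i) when all pairwise compatibility conditions hold.
Pairwise compatibility: gcd(m_i, m_j) must divide a_i - a_j for every pair.
Merge one congruence at a time:
  Start: x ≡ 4 (mod 10).
  Combine with x ≡ 4 (mod 15): gcd(10, 15) = 5; 4 - 4 = 0, which IS divisible by 5, so compatible.
    Write x = 4 + 10·t and substitute into x ≡ 4 (mod 15): 10·t ≡ 4 − 4 = 0 (mod 15).
    Divide the congruence (and modulus) by g = 5: 2·t ≡ 0 (mod 3).
    The inverse of 2 mod 3 is 2 (since 2·2 = 4 = 1·3 + 1), so t ≡ 2·0 = 0 ≡ 0 (mod 3).
    Then x = 4 + 10·0 = 4, valid modulo lcm(10, 15) = 30: x ≡ 4 (mod 30).
  Combine with x ≡ 4 (mod 6): gcd(30, 6) = 6; 4 - 4 = 0, which IS divisible by 6, so compatible.
    Write x = 4 + 30·t and substitute into x ≡ 4 (mod 6): 30·t ≡ 4 − 4 = 0 (mod 6).
    Divide the congruence (and modulus) by g = 6: 5·t ≡ 0 (mod 1).
    Modulo 1 every t works; take t = 0.
    Then x = 4 + 30·0 = 4, valid modulo lcm(30, 6) = 30: x ≡ 4 (mod 30).
Verify: 4 mod 10 = 4, 4 mod 15 = 4, 4 mod 6 = 4.

x ≡ 4 (mod 30).


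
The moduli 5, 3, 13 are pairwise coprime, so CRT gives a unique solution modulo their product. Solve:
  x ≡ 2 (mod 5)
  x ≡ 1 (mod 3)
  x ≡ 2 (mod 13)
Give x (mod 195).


Moduli 5, 3, 13 are pairwise coprime; by CRT there is a unique solution modulo M = 5 · 3 · 13 = 195.
Solve pairwise, accumulating the modulus:
  Start with x ≡ 2 (mod 5).
  Combine with x ≡ 1 (mod 3): since gcd(5, 3) = 1, we get a unique residue mod 15.
    Write x = 2 + 5·t and substitute into x ≡ 1 (mod 3): 5·t ≡ 1 − 2 = -1 (mod 3).
    Reduce coefficients mod 3: 2·t ≡ 2 (mod 3).
    The inverse of 2 mod 3 is 2 (since 2·2 = 4 = 1·3 + 1), so t ≡ 2·2 = 4 ≡ 1 (mod 3).
    Then x = 2 + 5·1 = 7, valid modulo lcm(5, 3) = 15: x ≡ 7 (mod 15).
  Combine with x ≡ 2 (mod 13): since gcd(15, 13) = 1, we get a unique residue mod 195.
    Write x = 7 + 15·t and substitute into x ≡ 2 (mod 13): 15·t ≡ 2 − 7 = -5 (mod 13).
    Reduce coefficients mod 13: 2·t ≡ 8 (mod 13).
    The inverse of 2 mod 13 is 7 (since 2·7 = 14 = 1·13 + 1), so t ≡ 7·8 = 56 ≡ 4 (mod 13).
    Then x = 7 + 15·4 = 67, valid modulo lcm(15, 13) = 195: x ≡ 67 (mod 195).
Verify: 67 mod 5 = 2 ✓, 67 mod 3 = 1 ✓, 67 mod 13 = 2 ✓.

x ≡ 67 (mod 195).


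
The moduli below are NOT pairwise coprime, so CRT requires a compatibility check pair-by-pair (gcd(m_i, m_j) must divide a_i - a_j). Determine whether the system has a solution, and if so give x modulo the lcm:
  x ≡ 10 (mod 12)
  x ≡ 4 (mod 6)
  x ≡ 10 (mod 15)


Moduli 12, 6, 15 are not pairwise coprime, so CRT works modulo lcm(m_i) when all pairwise compatibility conditions hold.
Pairwise compatibility: gcd(m_i, m_j) must divide a_i - a_j for every pair.
Merge one congruence at a time:
  Start: x ≡ 10 (mod 12).
  Combine with x ≡ 4 (mod 6): gcd(12, 6) = 6; 4 - 10 = -6, which IS divisible by 6, so compatible.
    Write x = 10 + 12·t and substitute into x ≡ 4 (mod 6): 12·t ≡ 4 − 10 = -6 (mod 6).
    Divide the congruence (and modulus) by g = 6: 2·t ≡ -1 (mod 1).
    Modulo 1 every t works; take t = 0.
    Then x = 10 + 12·0 = 10, valid modulo lcm(12, 6) = 12: x ≡ 10 (mod 12).
  Combine with x ≡ 10 (mod 15): gcd(12, 15) = 3; 10 - 10 = 0, which IS divisible by 3, so compatible.
    Write x = 10 + 12·t and substitute into x ≡ 10 (mod 15): 12·t ≡ 10 − 10 = 0 (mod 15).
    Divide the congruence (and modulus) by g = 3: 4·t ≡ 0 (mod 5).
    The inverse of 4 mod 5 is 4 (since 4·4 = 16 = 3·5 + 1), so t ≡ 4·0 = 0 ≡ 0 (mod 5).
    Then x = 10 + 12·0 = 10, valid modulo lcm(12, 15) = 60: x ≡ 10 (mod 60).
Verify: 10 mod 12 = 10, 10 mod 6 = 4, 10 mod 15 = 10.

x ≡ 10 (mod 60).


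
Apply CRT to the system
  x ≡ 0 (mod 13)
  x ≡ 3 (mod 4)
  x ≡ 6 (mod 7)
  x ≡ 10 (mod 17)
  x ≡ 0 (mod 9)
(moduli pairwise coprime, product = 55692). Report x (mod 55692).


Product of moduli M = 13 · 4 · 7 · 17 · 9 = 55692.
Merge one congruence at a time:
  Start: x ≡ 0 (mod 13).
  Combine with x ≡ 3 (mod 4); new modulus lcm = 52.
    Write x = 0 + 13·t and substitute into x ≡ 3 (mod 4): 13·t ≡ 3 − 0 = 3 (mod 4).
    Reduce coefficients mod 4: 1·t ≡ 3 (mod 4).
    So t ≡ 3 (mod 4).
    Then x = 0 + 13·3 = 39, valid modulo lcm(13, 4) = 52: x ≡ 39 (mod 52).
  Combine with x ≡ 6 (mod 7); new modulus lcm = 364.
    Write x = 39 + 52·t and substitute into x ≡ 6 (mod 7): 52·t ≡ 6 − 39 = -33 (mod 7).
    Reduce coefficients mod 7: 3·t ≡ 2 (mod 7).
    The inverse of 3 mod 7 is 5 (since 3·5 = 15 = 2·7 + 1), so t ≡ 5·2 = 10 ≡ 3 (mod 7).
    Then x = 39 + 52·3 = 195, valid modulo lcm(52, 7) = 364: x ≡ 195 (mod 364).
  Combine with x ≡ 10 (mod 17); new modulus lcm = 6188.
    Write x = 195 + 364·t and substitute into x ≡ 10 (mod 17): 364·t ≡ 10 − 195 = -185 (mod 17).
    Reduce coefficients mod 17: 7·t ≡ 2 (mod 17).
    The inverse of 7 mod 17 is 5 (since 7·5 = 35 = 2·17 + 1), so t ≡ 5·2 = 10 ≡ 10 (mod 17).
    Then x = 195 + 364·10 = 3835, valid modulo lcm(364, 17) = 6188: x ≡ 3835 (mod 6188).
  Combine with x ≡ 0 (mod 9); new modulus lcm = 55692.
    Write x = 3835 + 6188·t and substitute into x ≡ 0 (mod 9): 6188·t ≡ 0 − 3835 = -3835 (mod 9).
    Reduce coefficients mod 9: 5·t ≡ 8 (mod 9).
    The inverse of 5 mod 9 is 2 (since 5·2 = 10 = 1·9 + 1), so t ≡ 2·8 = 16 ≡ 7 (mod 9).
    Then x = 3835 + 6188·7 = 47151, valid modulo lcm(6188, 9) = 55692: x ≡ 47151 (mod 55692).
Verify against each original: 47151 mod 13 = 0, 47151 mod 4 = 3, 47151 mod 7 = 6, 47151 mod 17 = 10, 47151 mod 9 = 0.

x ≡ 47151 (mod 55692).


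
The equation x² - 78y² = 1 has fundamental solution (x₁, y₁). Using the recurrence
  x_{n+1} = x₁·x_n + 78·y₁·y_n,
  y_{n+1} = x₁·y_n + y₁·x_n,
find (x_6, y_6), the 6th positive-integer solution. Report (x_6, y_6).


Step 1: Find the fundamental solution (x₁, y₁) of x² - 78y² = 1.
  Expand √78 as a continued fraction. a₀ = ⌊√78⌋ = 8; iterate m_{k+1} = d_k·a_k − m_k, d_{k+1} = (78 − m_{k+1}²)/d_k, a_{k+1} = ⌊(a₀ + m_{k+1})/d_{k+1}⌋ (starting m₀ = 0, d₀ = 1), with convergents p_k = a_k·p_{k-1} + p_{k-2}, q_k = a_k·q_{k-1} + q_{k-2} (p₋₁ = 1, q₋₁ = 0):
  k = 0: a₀ = 8; p₀/q₀ = 8/1; p₀² − 78·q₀² = 64 − 78 = -14.
  k = 1: m = 8, d = 14, a = ⌊(8 + 8)/14⌋ = 1; p/q = (1·8 + 1)/(1·1 + 0) = 9/1; p² − 78·q² = 81 − 78 = 3.
  k = 2: m = 6, d = 3, a = ⌊(8 + 6)/3⌋ = 4; p/q = (4·9 + 8)/(4·1 + 1) = 44/5; p² − 78·q² = 1936 − 1950 = -14.
  k = 3: m = 6, d = 14, a = ⌊(8 + 6)/14⌋ = 1; p/q = (1·44 + 9)/(1·5 + 1) = 53/6; p² − 78·q² = 2809 − 2808 = 1.
  The first convergent with p² − 78·q² = 1 gives the fundamental solution (x₁, y₁) = (53, 6).
Step 2: Apply the recurrence (x_{n+1}, y_{n+1}) = (x₁x_n + 78y₁y_n, x₁y_n + y₁x_n) repeatedly.
  From (x_1, y_1) = (53, 6): x_2 = 53·53 + 78·6·6 = 5617; y_2 = 53·6 + 6·53 = 636.
  From (x_2, y_2) = (5617, 636): x_3 = 53·5617 + 78·6·636 = 595349; y_3 = 53·636 + 6·5617 = 67410.
  From (x_3, y_3) = (595349, 67410): x_4 = 53·595349 + 78·6·67410 = 63101377; y_4 = 53·67410 + 6·595349 = 7144824.
  From (x_4, y_4) = (63101377, 7144824): x_5 = 53·63101377 + 78·6·7144824 = 6688150613; y_5 = 53·7144824 + 6·63101377 = 757283934.
  From (x_5, y_5) = (6688150613, 757283934): x_6 = 53·6688150613 + 78·6·757283934 = 708880863601; y_6 = 53·757283934 + 6·6688150613 = 80264952180.
Step 3: Verify x_6² - 78·y_6² = 502512078779699566687201 - 502512078779699566687200 = 1 (should be 1). ✓

(x_1, y_1) = (53, 6); (x_6, y_6) = (708880863601, 80264952180).


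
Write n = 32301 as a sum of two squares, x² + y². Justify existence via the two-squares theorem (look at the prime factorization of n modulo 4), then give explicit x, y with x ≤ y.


Step 1: Factor n = 32301 = 3^2 · 37 · 97.
Step 2: Check the mod-4 condition on each prime factor: 3 ≡ 3 (mod 4), exponent 2 (must be even); 37 ≡ 1 (mod 4), exponent 1; 97 ≡ 1 (mod 4), exponent 1.
All primes ≡ 3 (mod 4) appear to even exponent (or don't appear), so by the two-squares theorem n IS expressible as a sum of two squares.
Step 3: Build a representation. Group n = k² · m with k = 3 and m = 37 · 97 = 3589 (a product of primes ≡ 1 (mod 4)); a representation of m scales to one of n via (k·x)² + (k·y)² = k²(x² + y²). Each prime p ≡ 1 (mod 4) is itself a sum of two squares; find a² by testing p − a² for a perfect square:
  37: 37 − 1² = 36 = 6² ⇒ 37 = 1² + 6².
  97: 97 − 1² = 96, 97 − 2² = 93, 97 − 3² = 88, 97 − 4² = 81 = 9² ⇒ 97 = 4² + 9².
  Combine using the Brahmagupta–Fibonacci identity (a² + b²)(c² + d²) = (ac − bd)² + (ad + bc)² = (ac + bd)² + (ad − bc)²:
  37 · 97 = 3589: from (1² + 6²)(4² + 9²), take (1·4 − 6·9, 1·9 + 6·4) = (4 − 54, 9 + 24) = (-50, 33); dropping signs (only squares matter) gives (50, 33); check 50² + 33² = 2500 + 1089 = 3589 ✓.
  Scale by k = 3: (3·50, 3·33) = (150, 99).
Step 4: Order so x ≤ y and verify: 99² + 150² = 9801 + 22500 = 32301 = n. ✓

n = 32301 = 99² + 150² (one valid representation with x ≤ y).


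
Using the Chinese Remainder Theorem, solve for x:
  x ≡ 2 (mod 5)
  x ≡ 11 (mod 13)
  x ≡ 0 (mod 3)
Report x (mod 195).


Moduli 5, 13, 3 are pairwise coprime; by CRT there is a unique solution modulo M = 5 · 13 · 3 = 195.
Solve pairwise, accumulating the modulus:
  Start with x ≡ 2 (mod 5).
  Combine with x ≡ 11 (mod 13): since gcd(5, 13) = 1, we get a unique residue mod 65.
    Write x = 2 + 5·t and substitute into x ≡ 11 (mod 13): 5·t ≡ 11 − 2 = 9 (mod 13).
    The inverse of 5 mod 13 is 8 (since 5·8 = 40 = 3·13 + 1), so t ≡ 8·9 = 72 ≡ 7 (mod 13).
    Then x = 2 + 5·7 = 37, valid modulo lcm(5, 13) = 65: x ≡ 37 (mod 65).
  Combine with x ≡ 0 (mod 3): since gcd(65, 3) = 1, we get a unique residue mod 195.
    Write x = 37 + 65·t and substitute into x ≡ 0 (mod 3): 65·t ≡ 0 − 37 = -37 (mod 3).
    Reduce coefficients mod 3: 2·t ≡ 2 (mod 3).
    The inverse of 2 mod 3 is 2 (since 2·2 = 4 = 1·3 + 1), so t ≡ 2·2 = 4 ≡ 1 (mod 3).
    Then x = 37 + 65·1 = 102, valid modulo lcm(65, 3) = 195: x ≡ 102 (mod 195).
Verify: 102 mod 5 = 2 ✓, 102 mod 13 = 11 ✓, 102 mod 3 = 0 ✓.

x ≡ 102 (mod 195).


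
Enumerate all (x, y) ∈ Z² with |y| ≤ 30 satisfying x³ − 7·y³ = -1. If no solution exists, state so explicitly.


The equation is x³ - 7y³ = -1. For fixed y, x³ = 7·y³ − 1, so a solution requires the RHS to be a perfect cube.
Strategy: iterate y from -30 to 30, compute RHS = 7·y³ − 1, and check whether it is a (positive or negative) perfect cube.
Check small values of y:
  y = 0: RHS = -1 = (-1)³ ⇒ x = -1 works.
  y = 1: RHS = 6 is not a perfect cube.
  y = -1: RHS = -8 = (-2)³ ⇒ x = -2 works.
  y = 2: RHS = 55 is not a perfect cube.
  y = -2: RHS = -57 is not a perfect cube.
  y = 3: RHS = 188 is not a perfect cube.
  y = -3: RHS = -190 is not a perfect cube.
Continuing the search up to |y| = 30 finds no further solutions beyond those listed.
Collected solutions: (-1, 0), (-2, -1).

Solutions (with |y| ≤ 30): (-1, 0), (-2, -1).
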